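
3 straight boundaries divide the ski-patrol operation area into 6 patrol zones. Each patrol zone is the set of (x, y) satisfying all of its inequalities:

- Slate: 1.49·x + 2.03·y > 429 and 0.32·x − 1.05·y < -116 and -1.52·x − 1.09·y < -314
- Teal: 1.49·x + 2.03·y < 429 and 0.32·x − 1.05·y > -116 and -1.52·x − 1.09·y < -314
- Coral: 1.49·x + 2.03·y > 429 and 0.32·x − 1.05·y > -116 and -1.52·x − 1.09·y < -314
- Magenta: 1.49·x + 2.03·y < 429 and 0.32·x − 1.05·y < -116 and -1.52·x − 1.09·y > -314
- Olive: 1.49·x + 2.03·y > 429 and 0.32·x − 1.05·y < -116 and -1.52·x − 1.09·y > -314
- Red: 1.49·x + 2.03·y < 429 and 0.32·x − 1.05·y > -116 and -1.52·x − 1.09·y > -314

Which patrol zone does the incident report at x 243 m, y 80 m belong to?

Coral

1.49·243 + 2.03·80 = 524.470, which is > 429
0.32·243 − 1.05·80 = -6.240, which is > -116
-1.52·243 − 1.09·80 = -456.560, which is < -314
This sign pattern matches Coral.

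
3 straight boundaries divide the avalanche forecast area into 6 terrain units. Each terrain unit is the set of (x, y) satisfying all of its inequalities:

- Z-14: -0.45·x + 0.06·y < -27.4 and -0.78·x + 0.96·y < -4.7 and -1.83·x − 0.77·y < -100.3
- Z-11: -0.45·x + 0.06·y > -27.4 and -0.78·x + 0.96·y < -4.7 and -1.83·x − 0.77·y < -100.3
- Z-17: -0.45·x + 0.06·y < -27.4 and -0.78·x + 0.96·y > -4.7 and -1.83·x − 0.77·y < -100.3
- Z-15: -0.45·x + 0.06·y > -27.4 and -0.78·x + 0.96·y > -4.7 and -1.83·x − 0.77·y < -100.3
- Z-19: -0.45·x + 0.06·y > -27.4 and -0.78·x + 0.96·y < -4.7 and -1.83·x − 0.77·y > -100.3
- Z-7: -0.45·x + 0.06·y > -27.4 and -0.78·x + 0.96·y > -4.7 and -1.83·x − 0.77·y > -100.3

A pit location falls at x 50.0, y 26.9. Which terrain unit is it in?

-0.45·50.0 + 0.06·26.9 = -20.886, which is > -27.4
-0.78·50.0 + 0.96·26.9 = -13.176, which is < -4.7
-1.83·50.0 − 0.77·26.9 = -112.213, which is < -100.3
This sign pattern matches Z-11.

Z-11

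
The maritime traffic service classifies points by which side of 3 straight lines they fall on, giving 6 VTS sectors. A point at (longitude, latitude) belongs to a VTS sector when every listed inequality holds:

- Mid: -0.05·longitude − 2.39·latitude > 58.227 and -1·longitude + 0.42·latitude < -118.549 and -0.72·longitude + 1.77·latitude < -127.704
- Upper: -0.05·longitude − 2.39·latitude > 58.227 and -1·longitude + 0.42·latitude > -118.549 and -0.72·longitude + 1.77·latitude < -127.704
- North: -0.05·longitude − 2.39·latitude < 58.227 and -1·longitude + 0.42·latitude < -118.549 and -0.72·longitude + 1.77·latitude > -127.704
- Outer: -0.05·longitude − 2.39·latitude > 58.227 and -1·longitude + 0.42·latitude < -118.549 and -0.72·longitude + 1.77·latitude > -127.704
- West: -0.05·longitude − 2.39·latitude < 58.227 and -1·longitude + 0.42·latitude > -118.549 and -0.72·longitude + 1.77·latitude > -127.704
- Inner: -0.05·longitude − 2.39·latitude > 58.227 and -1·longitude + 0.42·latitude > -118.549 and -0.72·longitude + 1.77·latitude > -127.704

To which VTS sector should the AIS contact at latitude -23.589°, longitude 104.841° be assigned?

West

-0.05·104.841 − 2.39·-23.589 = 51.136, which is < 58.227
-1·104.841 + 0.42·-23.589 = -114.748, which is > -118.549
-0.72·104.841 + 1.77·-23.589 = -117.238, which is > -127.704
This sign pattern matches West.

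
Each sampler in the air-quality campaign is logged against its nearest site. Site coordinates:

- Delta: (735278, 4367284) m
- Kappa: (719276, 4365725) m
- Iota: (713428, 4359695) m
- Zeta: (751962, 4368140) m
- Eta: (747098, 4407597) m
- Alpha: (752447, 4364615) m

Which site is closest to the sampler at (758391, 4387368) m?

Zeta

Squared distances to each site:
Delta: 937577825.000; Kappa: 1998402674.000; Iota: 2787466298.000; Zeta: 411048025.000; Eta: 536744290.000; Alpha: 553030145.000.
Minimum at Zeta.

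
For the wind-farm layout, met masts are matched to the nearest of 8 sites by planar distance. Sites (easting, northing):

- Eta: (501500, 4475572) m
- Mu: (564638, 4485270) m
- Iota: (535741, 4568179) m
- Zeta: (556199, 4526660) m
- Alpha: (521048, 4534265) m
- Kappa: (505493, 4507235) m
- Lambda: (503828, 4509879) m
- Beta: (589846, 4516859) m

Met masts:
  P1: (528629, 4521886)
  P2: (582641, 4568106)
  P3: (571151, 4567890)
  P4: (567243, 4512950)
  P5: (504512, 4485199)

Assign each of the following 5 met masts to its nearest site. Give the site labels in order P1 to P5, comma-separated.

P1 → Alpha (d²=210711202.00)
P2 → Iota (d²=2199615329.00)
P3 → Iota (d²=1253951621.00)
P4 → Zeta (d²=309934036.00)
P5 → Eta (d²=101751273.00)

Alpha, Iota, Iota, Zeta, Eta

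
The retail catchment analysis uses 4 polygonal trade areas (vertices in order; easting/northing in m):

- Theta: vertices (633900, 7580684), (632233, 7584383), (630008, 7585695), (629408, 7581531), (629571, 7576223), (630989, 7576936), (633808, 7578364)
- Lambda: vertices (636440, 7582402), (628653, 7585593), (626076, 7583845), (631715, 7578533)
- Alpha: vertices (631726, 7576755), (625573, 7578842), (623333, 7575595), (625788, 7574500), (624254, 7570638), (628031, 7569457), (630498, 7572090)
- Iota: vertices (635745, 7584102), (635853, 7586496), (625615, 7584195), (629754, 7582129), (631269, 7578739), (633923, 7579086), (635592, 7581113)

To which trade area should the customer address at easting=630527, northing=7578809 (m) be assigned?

Cast a ray rightward from (630527, 7578809). For each polygon, the edges (by vertex number in listed order) whose endpoints lie on opposite sides of northing = 7578809, where each meets that height, and whether that is right or left of the point:
Theta: 4–5 at easting≈629491.6 (left), 7–1 at easting≈633825.6 (right) → 1 crossing.
Lambda: 3–4 at easting≈631422.0 (right), 4–1 at easting≈632052.1 (right) → 2 crossings.
Alpha: 1–2 at easting≈625670.3 (left), 2–3 at easting≈625550.2 (left) → 0 crossings.
Iota: 4–5 at easting≈631237.7 (right), 5–6 at easting≈631804.4 (right) → 2 crossings.
Only Theta has an odd count, so the point is inside Theta.

Theta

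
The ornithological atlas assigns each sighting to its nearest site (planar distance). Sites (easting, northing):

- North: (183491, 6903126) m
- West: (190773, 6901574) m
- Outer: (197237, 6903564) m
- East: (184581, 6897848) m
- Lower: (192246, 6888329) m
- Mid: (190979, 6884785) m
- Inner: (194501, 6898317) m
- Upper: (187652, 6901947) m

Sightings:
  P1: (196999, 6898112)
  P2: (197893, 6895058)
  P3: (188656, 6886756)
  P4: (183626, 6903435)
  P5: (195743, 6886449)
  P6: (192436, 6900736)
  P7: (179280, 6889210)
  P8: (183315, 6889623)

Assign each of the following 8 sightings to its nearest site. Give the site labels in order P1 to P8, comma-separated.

P1 → Inner (d²=6282029.00)
P2 → Inner (d²=22126745.00)
P3 → Mid (d²=9281170.00)
P4 → North (d²=113706.00)
P5 → Lower (d²=15763409.00)
P6 → West (d²=3467813.00)
P7 → East (d²=102715645.00)
P8 → East (d²=69253381.00)

Inner, Inner, Mid, North, Lower, West, East, East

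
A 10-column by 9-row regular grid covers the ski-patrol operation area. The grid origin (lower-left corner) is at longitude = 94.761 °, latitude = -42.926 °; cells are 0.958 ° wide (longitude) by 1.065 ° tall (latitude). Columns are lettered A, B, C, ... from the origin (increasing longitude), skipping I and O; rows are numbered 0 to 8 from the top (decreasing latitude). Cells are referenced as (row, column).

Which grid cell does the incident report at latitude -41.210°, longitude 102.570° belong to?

Column index: ⌊(102.570 − 94.761) / 0.958⌋ = ⌊8.151⌋ = 8 → column J
Row offset from origin: ⌊(-41.210 − -42.926) / 1.065⌋ = ⌊1.611⌋ = 1 → row 7 (counted from top)

(7, J)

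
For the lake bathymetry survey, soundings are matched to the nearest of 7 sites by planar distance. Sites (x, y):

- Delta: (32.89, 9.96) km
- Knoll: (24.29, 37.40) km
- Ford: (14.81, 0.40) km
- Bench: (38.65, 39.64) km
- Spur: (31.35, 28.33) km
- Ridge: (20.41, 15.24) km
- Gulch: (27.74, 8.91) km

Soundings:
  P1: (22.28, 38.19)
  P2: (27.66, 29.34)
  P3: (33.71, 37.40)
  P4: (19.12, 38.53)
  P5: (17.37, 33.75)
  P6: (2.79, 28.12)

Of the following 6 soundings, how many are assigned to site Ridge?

1

P1 → Knoll
P2 → Spur
P3 → Bench
P4 → Knoll
P5 → Knoll
P6 → Ridge
1 of the 6 goes to Ridge.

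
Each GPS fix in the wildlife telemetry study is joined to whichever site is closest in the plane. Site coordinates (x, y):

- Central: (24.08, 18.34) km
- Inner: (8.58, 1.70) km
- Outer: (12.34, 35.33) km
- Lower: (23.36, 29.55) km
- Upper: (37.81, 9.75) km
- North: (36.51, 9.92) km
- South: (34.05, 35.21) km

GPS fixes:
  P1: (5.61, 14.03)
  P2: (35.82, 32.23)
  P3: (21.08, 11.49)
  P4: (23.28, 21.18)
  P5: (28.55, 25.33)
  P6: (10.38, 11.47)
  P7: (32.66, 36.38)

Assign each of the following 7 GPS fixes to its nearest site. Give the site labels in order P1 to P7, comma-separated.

P1 → Inner (d²=160.85)
P2 → South (d²=12.01)
P3 → Central (d²=55.92)
P4 → Central (d²=8.71)
P5 → Lower (d²=44.74)
P6 → Inner (d²=98.69)
P7 → South (d²=3.30)

Inner, South, Central, Central, Lower, Inner, South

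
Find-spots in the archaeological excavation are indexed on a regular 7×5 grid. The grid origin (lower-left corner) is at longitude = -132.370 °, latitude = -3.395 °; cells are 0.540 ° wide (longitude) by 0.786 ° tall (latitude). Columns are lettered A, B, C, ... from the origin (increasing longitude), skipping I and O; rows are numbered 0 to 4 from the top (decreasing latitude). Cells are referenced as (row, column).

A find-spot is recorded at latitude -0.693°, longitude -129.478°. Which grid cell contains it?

Column index: ⌊(-129.478 − -132.370) / 0.540⌋ = ⌊5.356⌋ = 5 → column F
Row offset from origin: ⌊(-0.693 − -3.395) / 0.786⌋ = ⌊3.438⌋ = 3 → row 1 (counted from top)

(1, F)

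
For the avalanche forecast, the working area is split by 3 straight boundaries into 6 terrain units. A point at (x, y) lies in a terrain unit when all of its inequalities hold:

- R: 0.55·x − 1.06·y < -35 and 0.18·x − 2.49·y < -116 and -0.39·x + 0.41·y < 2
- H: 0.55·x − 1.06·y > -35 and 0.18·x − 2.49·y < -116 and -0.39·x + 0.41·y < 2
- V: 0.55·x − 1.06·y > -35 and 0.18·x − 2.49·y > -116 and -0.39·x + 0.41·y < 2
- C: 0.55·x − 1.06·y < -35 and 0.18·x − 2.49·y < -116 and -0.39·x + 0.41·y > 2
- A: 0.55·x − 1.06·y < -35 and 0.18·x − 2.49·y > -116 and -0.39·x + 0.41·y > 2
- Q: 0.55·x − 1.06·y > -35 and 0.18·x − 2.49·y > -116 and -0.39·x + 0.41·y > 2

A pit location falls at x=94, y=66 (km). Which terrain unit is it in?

H

0.55·94 − 1.06·66 = -18.260, which is > -35
0.18·94 − 2.49·66 = -147.420, which is < -116
-0.39·94 + 0.41·66 = -9.600, which is < 2
This sign pattern matches H.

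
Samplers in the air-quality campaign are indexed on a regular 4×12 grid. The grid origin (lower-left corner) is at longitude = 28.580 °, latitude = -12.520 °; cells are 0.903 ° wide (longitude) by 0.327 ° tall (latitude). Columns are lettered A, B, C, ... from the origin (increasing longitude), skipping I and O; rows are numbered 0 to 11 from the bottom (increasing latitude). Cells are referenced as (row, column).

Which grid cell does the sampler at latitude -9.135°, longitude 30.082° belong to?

Column index: ⌊(30.082 − 28.580) / 0.903⌋ = ⌊1.663⌋ = 1 → column B
Row offset from origin: ⌊(-9.135 − -12.520) / 0.327⌋ = ⌊10.352⌋ = 10 → row 10

(10, B)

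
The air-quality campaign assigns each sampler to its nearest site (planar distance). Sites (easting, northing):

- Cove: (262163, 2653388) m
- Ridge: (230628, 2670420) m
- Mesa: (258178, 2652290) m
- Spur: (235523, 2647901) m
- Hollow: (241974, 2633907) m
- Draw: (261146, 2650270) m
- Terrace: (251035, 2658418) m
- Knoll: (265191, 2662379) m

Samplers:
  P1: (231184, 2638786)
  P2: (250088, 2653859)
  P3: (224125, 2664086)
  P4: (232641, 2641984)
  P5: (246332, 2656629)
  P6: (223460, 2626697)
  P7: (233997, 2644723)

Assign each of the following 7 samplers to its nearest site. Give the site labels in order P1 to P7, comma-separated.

Spur, Terrace, Ridge, Spur, Terrace, Hollow, Spur

P1 → Spur (d²=101910146.00)
P2 → Terrace (d²=21681290.00)
P3 → Ridge (d²=82408565.00)
P4 → Spur (d²=43316813.00)
P5 → Terrace (d²=25318730.00)
P6 → Hollow (d²=394752296.00)
P7 → Spur (d²=12428360.00)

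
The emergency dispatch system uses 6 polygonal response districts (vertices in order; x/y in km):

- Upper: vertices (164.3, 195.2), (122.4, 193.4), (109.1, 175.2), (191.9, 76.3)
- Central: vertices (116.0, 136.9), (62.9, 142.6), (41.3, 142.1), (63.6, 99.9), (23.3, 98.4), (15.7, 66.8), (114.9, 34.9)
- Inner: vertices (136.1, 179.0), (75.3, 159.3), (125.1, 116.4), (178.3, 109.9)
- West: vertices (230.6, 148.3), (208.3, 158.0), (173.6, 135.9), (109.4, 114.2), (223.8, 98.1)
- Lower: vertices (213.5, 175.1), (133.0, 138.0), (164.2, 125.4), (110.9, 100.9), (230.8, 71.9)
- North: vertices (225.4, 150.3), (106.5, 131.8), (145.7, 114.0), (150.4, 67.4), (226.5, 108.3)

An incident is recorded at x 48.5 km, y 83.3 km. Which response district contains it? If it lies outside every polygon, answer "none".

Central

Cast a ray rightward from (48.5, 83.3). For each polygon, the edges (by vertex number in listed order) whose endpoints lie on opposite sides of y = 83.3, where each meets that height, and whether that is right or left of the point:
Upper: 3–4 at x≈186.04 (right), 4–1 at x≈190.28 (right) → 2 crossings.
Central: 5–6 at x≈19.67 (left), 7–1 at x≈115.42 (right) → 1 crossing.
Inner: no edge straddles that height → 0 crossings.
West: no edge straddles that height → 0 crossings.
Lower: 4–5 at x≈183.67 (right), 5–1 at x≈228.89 (right) → 2 crossings.
North: 3–4 at x≈148.80 (right), 4–5 at x≈179.98 (right) → 2 crossings.
Only Central has an odd count, so the point is inside Central.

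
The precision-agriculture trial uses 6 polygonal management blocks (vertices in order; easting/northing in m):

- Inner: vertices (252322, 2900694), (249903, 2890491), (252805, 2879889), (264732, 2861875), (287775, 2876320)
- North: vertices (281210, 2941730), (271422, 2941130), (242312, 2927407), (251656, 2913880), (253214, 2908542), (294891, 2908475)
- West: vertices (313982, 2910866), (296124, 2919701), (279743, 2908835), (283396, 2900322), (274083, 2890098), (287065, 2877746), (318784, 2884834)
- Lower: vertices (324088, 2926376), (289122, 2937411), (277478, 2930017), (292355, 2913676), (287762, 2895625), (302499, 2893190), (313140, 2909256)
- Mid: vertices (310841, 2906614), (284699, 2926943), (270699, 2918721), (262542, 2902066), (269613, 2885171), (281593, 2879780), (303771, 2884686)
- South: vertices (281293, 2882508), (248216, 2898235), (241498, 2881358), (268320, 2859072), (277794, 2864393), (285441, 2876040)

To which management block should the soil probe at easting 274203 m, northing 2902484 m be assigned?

Cast a ray rightward from (274203, 2902484). For each polygon, the edges (by vertex number in listed order) whose endpoints lie on opposite sides of northing = 2902484, where each meets that height, and whether that is right or left of the point:
Inner: no edge straddles that height → 0 crossings.
North: no edge straddles that height → 0 crossings.
West: 3–4 at easting≈282468.3 (right), 7–1 at easting≈315528.2 (right) → 2 crossings.
Lower: 4–5 at easting≈289507.2 (right), 6–7 at easting≈308654.7 (right) → 2 crossings.
Mid: 3–4 at easting≈262746.7 (left), 7–1 at easting≈309509.4 (right) → 1 crossing.
South: no edge straddles that height → 0 crossings.
Only Mid has an odd count, so the point is inside Mid.

Mid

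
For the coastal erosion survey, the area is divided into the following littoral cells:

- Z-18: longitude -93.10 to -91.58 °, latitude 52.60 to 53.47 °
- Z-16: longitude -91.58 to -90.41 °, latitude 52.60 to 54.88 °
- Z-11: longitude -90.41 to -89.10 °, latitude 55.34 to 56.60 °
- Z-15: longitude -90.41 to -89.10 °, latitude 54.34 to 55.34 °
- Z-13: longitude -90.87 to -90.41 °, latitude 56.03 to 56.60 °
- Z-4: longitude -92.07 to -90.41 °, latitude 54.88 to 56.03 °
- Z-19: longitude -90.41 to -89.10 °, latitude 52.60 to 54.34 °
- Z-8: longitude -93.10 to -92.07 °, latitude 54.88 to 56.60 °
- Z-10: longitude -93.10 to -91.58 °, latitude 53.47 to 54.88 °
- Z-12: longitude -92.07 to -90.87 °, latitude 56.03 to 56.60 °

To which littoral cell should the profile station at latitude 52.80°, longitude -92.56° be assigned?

The point has longitude = -92.56 and latitude = 52.80.
Only Z-18 satisfies -93.10 ≤ longitude ≤ -91.58 and 52.60 ≤ latitude ≤ 53.47.

Z-18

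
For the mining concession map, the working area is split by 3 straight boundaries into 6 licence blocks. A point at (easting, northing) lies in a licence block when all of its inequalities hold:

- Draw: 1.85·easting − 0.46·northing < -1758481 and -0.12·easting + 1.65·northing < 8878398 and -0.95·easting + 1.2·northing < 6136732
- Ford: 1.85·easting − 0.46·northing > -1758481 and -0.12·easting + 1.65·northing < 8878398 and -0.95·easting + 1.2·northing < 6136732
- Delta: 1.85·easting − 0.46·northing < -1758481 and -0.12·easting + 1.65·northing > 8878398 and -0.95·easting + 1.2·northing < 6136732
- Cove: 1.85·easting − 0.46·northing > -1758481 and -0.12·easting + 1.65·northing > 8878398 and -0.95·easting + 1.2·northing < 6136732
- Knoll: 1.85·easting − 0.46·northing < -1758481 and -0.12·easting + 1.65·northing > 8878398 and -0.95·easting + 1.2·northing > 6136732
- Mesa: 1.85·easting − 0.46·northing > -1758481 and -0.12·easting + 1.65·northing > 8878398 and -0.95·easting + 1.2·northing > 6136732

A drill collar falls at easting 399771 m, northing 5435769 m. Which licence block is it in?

1.85·399771 − 0.46·5435769 = -1760877.390, which is < -1758481
-0.12·399771 + 1.65·5435769 = 8921046.330, which is > 8878398
-0.95·399771 + 1.2·5435769 = 6143140.350, which is > 6136732
This sign pattern matches Knoll.

Knoll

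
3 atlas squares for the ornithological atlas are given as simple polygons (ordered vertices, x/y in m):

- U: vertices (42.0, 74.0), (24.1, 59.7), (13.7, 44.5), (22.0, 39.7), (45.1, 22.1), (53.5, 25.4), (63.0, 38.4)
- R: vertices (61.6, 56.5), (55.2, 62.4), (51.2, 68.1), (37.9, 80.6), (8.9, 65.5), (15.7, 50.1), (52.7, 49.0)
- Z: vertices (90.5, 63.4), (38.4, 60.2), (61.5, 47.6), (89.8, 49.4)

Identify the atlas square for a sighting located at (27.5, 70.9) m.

Cast a ray rightward from (27.5, 70.9). For each polygon, the edges (by vertex number in listed order) whose endpoints lie on opposite sides of y = 70.9, where each meets that height, and whether that is right or left of the point:
U: 1–2 at x≈38.12 (right), 7–1 at x≈43.83 (right) → 2 crossings.
R: 3–4 at x≈48.22 (right), 4–5 at x≈19.27 (left) → 1 crossing.
Z: no edge straddles that height → 0 crossings.
Only R has an odd count, so the point is inside R.

R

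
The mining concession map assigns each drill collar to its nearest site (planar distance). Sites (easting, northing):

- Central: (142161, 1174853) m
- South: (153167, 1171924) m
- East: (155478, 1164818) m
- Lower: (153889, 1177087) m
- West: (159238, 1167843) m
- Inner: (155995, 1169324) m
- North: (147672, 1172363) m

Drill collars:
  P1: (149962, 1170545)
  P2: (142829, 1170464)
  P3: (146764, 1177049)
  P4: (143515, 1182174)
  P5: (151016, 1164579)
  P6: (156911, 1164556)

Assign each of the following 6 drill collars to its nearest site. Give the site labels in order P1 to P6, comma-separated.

P1 → North (d²=8549224.00)
P2 → Central (d²=19709545.00)
P3 → North (d²=22783060.00)
P4 → Central (d²=55430357.00)
P5 → East (d²=19966565.00)
P6 → East (d²=2122133.00)

North, Central, North, Central, East, East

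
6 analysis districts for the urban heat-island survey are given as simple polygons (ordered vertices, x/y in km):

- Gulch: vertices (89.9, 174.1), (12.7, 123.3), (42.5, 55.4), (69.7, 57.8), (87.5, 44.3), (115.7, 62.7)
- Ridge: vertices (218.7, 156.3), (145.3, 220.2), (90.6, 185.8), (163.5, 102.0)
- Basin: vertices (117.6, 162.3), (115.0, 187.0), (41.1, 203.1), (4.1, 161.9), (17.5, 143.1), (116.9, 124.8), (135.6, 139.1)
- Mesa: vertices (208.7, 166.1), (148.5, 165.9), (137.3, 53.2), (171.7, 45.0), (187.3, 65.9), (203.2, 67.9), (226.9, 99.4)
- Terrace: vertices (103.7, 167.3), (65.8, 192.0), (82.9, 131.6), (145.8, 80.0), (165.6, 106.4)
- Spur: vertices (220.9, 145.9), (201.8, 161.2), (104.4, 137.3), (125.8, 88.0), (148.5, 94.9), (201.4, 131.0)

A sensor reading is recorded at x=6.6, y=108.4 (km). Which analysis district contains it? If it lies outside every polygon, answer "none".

none

Cast a ray rightward from (6.6, 108.4). For each polygon, the edges (by vertex number in listed order) whose endpoints lie on opposite sides of y = 108.4, where each meets that height, and whether that is right or left of the point:
Gulch: 2–3 at x≈19.24 (right), 6–1 at x≈105.12 (right) → 2 crossings.
Ridge: 3–4 at x≈157.93 (right), 4–1 at x≈170.01 (right) → 2 crossings.
Basin: no edge straddles that height → 0 crossings.
Mesa: 2–3 at x≈142.79 (right), 7–1 at x≈224.44 (right) → 2 crossings.
Terrace: 3–4 at x≈111.18 (right), 5–1 at x≈163.57 (right) → 2 crossings.
Spur: 3–4 at x≈116.94 (right), 5–6 at x≈168.28 (right) → 2 crossings.
All counts are even, so the point lies outside every listed polygon.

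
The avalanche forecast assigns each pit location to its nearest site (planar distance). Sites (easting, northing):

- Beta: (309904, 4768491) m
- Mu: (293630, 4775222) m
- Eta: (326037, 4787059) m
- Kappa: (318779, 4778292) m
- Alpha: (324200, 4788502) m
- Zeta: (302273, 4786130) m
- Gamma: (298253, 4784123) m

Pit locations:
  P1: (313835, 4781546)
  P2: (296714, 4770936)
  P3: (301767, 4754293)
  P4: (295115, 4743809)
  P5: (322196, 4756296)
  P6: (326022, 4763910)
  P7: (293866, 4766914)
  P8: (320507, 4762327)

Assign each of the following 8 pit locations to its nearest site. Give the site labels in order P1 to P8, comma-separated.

P1 → Kappa (d²=35031652.00)
P2 → Mu (d²=27880852.00)
P3 → Beta (d²=267793973.00)
P4 → Beta (d²=827915645.00)
P5 → Beta (d²=299811289.00)
P6 → Kappa (d²=259302973.00)
P7 → Mu (d²=69078560.00)
P8 → Beta (d²=150418505.00)

Kappa, Mu, Beta, Beta, Beta, Kappa, Mu, Beta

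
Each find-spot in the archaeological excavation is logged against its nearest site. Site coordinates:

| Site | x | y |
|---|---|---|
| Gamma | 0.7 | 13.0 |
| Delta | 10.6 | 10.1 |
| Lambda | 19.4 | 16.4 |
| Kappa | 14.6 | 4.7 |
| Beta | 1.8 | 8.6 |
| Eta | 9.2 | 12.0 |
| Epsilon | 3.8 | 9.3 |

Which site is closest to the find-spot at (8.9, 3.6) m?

Squared distances to each site:
Gamma: 155.600; Delta: 45.140; Lambda: 274.090; Kappa: 33.700; Beta: 75.410; Eta: 70.650; Epsilon: 58.500.
Minimum at Kappa.

Kappa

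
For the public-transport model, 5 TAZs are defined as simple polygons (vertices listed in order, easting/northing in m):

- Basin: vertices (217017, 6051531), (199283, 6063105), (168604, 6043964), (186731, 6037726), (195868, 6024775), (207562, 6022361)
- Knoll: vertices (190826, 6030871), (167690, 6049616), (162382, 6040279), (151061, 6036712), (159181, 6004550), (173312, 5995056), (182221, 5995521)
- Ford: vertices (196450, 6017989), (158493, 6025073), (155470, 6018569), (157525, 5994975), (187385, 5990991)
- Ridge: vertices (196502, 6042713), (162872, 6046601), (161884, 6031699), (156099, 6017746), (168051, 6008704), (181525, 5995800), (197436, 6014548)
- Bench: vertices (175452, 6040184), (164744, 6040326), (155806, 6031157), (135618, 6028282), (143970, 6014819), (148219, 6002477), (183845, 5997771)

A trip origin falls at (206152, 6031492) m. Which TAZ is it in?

Basin

Cast a ray rightward from (206152, 6031492). For each polygon, the edges (by vertex number in listed order) whose endpoints lie on opposite sides of northing = 6031492, where each meets that height, and whether that is right or left of the point:
Basin: 4–5 at easting≈191129.1 (left), 6–1 at easting≈210521.7 (right) → 1 crossing.
Knoll: 1–2 at easting≈190059.5 (left), 4–5 at easting≈152378.9 (left) → 0 crossings.
Ford: no edge straddles that height → 0 crossings.
Ridge: 3–4 at easting≈161798.2 (left), 7–1 at easting≈196874.1 (left) → 0 crossings.
Bench: 2–3 at easting≈156132.6 (left), 7–1 at easting≈177172.0 (left) → 0 crossings.
Only Basin has an odd count, so the point is inside Basin.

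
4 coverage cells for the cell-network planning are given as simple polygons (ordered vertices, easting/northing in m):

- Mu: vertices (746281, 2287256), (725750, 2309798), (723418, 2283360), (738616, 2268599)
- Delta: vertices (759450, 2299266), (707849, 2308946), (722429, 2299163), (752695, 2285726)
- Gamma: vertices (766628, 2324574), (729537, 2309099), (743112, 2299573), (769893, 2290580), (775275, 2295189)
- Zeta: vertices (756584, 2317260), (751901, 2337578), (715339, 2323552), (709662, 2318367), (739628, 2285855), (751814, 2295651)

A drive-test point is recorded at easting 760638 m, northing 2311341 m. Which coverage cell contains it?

Gamma

Cast a ray rightward from (760638, 2311341). For each polygon, the edges (by vertex number in listed order) whose endpoints lie on opposite sides of northing = 2311341, where each meets that height, and whether that is right or left of the point:
Mu: no edge straddles that height → 0 crossings.
Delta: no edge straddles that height → 0 crossings.
Gamma: 1–2 at easting≈734910.7 (left), 5–1 at easting≈770522.0 (right) → 1 crossing.
Zeta: 4–5 at easting≈716137.8 (left), 6–1 at easting≈755277.4 (left) → 0 crossings.
Only Gamma has an odd count, so the point is inside Gamma.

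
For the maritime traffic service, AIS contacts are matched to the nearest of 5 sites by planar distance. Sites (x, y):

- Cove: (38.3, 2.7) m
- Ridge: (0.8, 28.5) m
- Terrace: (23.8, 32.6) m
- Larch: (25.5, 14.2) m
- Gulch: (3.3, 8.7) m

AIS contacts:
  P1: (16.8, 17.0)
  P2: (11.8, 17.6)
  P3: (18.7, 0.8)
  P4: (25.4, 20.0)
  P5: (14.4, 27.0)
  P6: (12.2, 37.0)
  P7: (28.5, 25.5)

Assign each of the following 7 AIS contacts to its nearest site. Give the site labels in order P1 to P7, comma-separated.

P1 → Larch (d²=83.53)
P2 → Gulch (d²=151.46)
P3 → Larch (d²=225.80)
P4 → Larch (d²=33.65)
P5 → Terrace (d²=119.72)
P6 → Terrace (d²=153.92)
P7 → Terrace (d²=72.50)

Larch, Gulch, Larch, Larch, Terrace, Terrace, Terrace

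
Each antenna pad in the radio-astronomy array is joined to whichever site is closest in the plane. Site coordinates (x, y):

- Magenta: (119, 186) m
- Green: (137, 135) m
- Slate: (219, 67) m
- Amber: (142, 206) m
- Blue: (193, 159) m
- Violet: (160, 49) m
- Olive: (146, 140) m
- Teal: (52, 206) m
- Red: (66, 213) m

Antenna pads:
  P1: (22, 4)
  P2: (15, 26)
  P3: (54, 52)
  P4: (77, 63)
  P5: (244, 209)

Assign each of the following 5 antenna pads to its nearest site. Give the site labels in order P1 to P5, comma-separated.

P1 → Violet (d²=21069.00)
P2 → Violet (d²=21554.00)
P3 → Violet (d²=11245.00)
P4 → Violet (d²=7085.00)
P5 → Blue (d²=5101.00)

Violet, Violet, Violet, Violet, Blue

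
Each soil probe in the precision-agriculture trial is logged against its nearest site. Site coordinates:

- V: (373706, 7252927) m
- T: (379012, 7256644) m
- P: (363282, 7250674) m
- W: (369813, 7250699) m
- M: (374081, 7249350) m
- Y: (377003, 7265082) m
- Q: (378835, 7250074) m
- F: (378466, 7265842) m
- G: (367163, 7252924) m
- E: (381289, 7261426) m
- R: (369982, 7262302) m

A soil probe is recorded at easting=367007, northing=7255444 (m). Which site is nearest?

G

Squared distances to each site:
V: 51211890.000; T: 145560025.000; P: 36628525.000; W: 30388661.000; M: 87178312.000; Y: 192811060.000; Q: 168738484.000; F: 239427085.000; G: 6374736.000; E: 239759848.000; R: 55882789.000.
Minimum at G.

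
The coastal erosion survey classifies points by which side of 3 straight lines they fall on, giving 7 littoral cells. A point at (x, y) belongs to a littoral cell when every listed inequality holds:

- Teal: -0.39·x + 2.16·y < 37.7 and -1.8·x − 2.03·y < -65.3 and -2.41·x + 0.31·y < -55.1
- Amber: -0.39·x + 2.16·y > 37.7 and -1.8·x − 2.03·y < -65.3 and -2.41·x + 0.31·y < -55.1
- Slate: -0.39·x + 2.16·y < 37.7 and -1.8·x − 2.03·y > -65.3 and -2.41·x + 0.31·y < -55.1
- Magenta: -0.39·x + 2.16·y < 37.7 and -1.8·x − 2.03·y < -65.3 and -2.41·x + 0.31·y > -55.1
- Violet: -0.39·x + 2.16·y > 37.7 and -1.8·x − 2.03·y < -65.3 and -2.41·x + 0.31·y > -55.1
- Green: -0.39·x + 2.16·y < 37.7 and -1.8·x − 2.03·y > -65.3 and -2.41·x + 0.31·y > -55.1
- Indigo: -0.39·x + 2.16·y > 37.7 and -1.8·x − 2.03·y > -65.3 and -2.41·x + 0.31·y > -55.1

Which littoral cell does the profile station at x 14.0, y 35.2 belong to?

Violet

-0.39·14.0 + 2.16·35.2 = 70.572, which is > 37.7
-1.8·14.0 − 2.03·35.2 = -96.656, which is < -65.3
-2.41·14.0 + 0.31·35.2 = -22.828, which is > -55.1
This sign pattern matches Violet.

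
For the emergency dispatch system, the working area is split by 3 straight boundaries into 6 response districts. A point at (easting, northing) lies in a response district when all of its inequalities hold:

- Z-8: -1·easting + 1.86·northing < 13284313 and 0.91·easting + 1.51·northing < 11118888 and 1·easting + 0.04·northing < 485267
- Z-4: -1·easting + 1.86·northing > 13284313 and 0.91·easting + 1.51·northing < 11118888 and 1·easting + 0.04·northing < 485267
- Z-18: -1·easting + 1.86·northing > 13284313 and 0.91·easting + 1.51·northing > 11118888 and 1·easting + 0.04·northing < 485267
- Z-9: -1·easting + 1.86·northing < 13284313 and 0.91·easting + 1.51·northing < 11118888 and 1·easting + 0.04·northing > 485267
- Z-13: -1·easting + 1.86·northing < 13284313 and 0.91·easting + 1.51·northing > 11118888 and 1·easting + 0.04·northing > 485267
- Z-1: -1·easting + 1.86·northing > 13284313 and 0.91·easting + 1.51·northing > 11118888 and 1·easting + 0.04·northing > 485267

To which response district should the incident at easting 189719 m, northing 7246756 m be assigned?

Z-4

-1·189719 + 1.86·7246756 = 13289247.160, which is > 13284313
0.91·189719 + 1.51·7246756 = 11115245.850, which is < 11118888
1·189719 + 0.04·7246756 = 479589.240, which is < 485267
This sign pattern matches Z-4.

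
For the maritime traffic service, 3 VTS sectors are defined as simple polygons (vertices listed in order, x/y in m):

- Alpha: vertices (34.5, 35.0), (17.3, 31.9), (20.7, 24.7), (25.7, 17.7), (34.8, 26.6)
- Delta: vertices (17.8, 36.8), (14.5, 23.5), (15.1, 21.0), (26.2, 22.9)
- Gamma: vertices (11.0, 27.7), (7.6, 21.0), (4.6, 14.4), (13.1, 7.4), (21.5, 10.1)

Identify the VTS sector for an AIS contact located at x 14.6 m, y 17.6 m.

Cast a ray rightward from (14.6, 17.6). For each polygon, the edges (by vertex number in listed order) whose endpoints lie on opposite sides of y = 17.6, where each meets that height, and whether that is right or left of the point:
Alpha: no edge straddles that height → 0 crossings.
Delta: no edge straddles that height → 0 crossings.
Gamma: 2–3 at x≈6.05 (left), 5–1 at x≈17.03 (right) → 1 crossing.
Only Gamma has an odd count, so the point is inside Gamma.

Gamma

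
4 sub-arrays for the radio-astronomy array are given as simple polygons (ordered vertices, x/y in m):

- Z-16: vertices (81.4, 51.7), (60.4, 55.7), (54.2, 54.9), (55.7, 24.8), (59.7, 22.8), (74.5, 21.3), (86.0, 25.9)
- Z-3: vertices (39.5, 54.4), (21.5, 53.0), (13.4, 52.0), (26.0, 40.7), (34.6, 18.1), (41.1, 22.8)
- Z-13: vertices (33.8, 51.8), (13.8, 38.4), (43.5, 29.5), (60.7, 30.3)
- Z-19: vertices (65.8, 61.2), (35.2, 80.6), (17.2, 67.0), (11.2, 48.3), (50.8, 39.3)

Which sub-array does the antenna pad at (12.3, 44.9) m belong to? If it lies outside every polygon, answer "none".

Cast a ray rightward from (12.3, 44.9). For each polygon, the edges (by vertex number in listed order) whose endpoints lie on opposite sides of y = 44.9, where each meets that height, and whether that is right or left of the point:
Z-16: 3–4 at x≈54.70 (right), 7–1 at x≈82.61 (right) → 2 crossings.
Z-3: 3–4 at x≈21.32 (right), 6–1 at x≈39.98 (right) → 2 crossings.
Z-13: 1–2 at x≈23.50 (right), 4–1 at x≈42.43 (right) → 2 crossings.
Z-19: 4–5 at x≈26.16 (right), 5–1 at x≈54.64 (right) → 2 crossings.
All counts are even, so the point lies outside every listed polygon.

none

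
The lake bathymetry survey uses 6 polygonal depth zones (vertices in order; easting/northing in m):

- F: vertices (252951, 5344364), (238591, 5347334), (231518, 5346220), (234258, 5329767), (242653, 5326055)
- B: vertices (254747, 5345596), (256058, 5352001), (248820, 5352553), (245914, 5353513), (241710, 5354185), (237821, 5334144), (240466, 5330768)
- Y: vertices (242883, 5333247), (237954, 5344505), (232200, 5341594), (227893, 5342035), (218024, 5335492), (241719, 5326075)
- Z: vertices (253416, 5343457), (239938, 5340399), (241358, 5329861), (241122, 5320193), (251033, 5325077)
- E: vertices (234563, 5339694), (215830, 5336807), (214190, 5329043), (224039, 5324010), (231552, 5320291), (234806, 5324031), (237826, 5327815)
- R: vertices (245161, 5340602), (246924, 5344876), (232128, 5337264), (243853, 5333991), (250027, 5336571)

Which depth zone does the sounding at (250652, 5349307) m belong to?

Cast a ray rightward from (250652, 5349307). For each polygon, the edges (by vertex number in listed order) whose endpoints lie on opposite sides of northing = 5349307, where each meets that height, and whether that is right or left of the point:
F: no edge straddles that height → 0 crossings.
B: 1–2 at easting≈255506.6 (right), 5–6 at easting≈240763.4 (left) → 1 crossing.
Y: no edge straddles that height → 0 crossings.
Z: no edge straddles that height → 0 crossings.
E: no edge straddles that height → 0 crossings.
R: no edge straddles that height → 0 crossings.
Only B has an odd count, so the point is inside B.

B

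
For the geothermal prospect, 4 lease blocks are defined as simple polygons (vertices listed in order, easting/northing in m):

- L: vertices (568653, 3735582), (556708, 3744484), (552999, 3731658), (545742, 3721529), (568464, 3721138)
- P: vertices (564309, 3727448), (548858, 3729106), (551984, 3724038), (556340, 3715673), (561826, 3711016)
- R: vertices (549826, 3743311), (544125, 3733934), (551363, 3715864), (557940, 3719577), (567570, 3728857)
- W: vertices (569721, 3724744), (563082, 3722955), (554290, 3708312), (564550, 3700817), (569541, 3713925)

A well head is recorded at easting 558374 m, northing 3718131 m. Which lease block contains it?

Cast a ray rightward from (558374, 3718131). For each polygon, the edges (by vertex number in listed order) whose endpoints lie on opposite sides of northing = 3718131, where each meets that height, and whether that is right or left of the point:
L: no edge straddles that height → 0 crossings.
P: 3–4 at easting≈555060.0 (left), 5–1 at easting≈562901.1 (right) → 1 crossing.
R: 2–3 at easting≈550454.9 (left), 3–4 at easting≈555378.6 (left) → 0 crossings.
W: 2–3 at easting≈560185.6 (right), 5–1 at easting≈569611.0 (right) → 2 crossings.
Only P has an odd count, so the point is inside P.

P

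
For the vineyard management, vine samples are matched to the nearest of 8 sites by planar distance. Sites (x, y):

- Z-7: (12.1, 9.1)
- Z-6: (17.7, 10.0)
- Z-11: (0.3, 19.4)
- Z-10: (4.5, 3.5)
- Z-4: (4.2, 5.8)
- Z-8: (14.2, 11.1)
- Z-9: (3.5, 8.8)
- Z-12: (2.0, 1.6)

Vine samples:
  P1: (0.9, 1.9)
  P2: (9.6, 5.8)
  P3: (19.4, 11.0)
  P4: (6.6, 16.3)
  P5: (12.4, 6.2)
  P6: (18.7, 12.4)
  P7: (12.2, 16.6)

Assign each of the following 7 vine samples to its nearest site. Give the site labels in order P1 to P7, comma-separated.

P1 → Z-12 (d²=1.30)
P2 → Z-7 (d²=17.14)
P3 → Z-6 (d²=3.89)
P4 → Z-11 (d²=49.30)
P5 → Z-7 (d²=8.50)
P6 → Z-6 (d²=6.76)
P7 → Z-8 (d²=34.25)

Z-12, Z-7, Z-6, Z-11, Z-7, Z-6, Z-8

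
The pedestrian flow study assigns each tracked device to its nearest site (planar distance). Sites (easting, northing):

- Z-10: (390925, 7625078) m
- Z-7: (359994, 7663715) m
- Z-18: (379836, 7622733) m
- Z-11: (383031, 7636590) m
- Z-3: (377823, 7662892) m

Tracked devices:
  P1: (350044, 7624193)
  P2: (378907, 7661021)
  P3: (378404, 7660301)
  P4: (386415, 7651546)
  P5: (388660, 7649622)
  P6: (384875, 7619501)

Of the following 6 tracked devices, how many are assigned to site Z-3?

3

P1 → Z-18
P2 → Z-3
P3 → Z-3
P4 → Z-3
P5 → Z-11
P6 → Z-18
3 of the 6 go to Z-3.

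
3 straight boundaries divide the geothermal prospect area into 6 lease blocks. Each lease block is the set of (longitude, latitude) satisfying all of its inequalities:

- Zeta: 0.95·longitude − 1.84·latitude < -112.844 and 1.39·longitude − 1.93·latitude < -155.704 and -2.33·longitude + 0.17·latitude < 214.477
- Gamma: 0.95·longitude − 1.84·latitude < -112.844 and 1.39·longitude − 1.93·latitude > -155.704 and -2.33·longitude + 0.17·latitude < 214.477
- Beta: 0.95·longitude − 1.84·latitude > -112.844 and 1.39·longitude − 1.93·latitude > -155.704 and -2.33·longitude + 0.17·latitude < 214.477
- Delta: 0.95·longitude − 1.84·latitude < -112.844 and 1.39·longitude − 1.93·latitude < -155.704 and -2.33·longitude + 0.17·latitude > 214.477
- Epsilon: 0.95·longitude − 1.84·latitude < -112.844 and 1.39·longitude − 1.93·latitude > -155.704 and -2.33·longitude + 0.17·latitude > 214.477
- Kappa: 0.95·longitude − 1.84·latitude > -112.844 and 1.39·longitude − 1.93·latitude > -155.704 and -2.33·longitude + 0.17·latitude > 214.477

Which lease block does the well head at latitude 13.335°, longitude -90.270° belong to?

Beta

0.95·-90.270 − 1.84·13.335 = -110.293, which is > -112.844
1.39·-90.270 − 1.93·13.335 = -151.212, which is > -155.704
-2.33·-90.270 + 0.17·13.335 = 212.596, which is < 214.477
This sign pattern matches Beta.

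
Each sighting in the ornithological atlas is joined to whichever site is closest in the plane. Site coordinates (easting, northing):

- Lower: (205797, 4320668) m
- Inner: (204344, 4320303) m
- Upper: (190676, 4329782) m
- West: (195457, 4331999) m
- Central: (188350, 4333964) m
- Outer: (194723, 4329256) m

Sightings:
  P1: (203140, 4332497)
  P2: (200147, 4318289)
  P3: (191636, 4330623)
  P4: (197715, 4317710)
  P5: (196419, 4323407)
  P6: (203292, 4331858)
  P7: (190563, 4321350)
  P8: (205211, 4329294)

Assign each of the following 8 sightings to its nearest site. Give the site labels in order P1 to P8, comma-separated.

West, Inner, Upper, Inner, Outer, West, Upper, Lower

P1 → West (d²=59276493.00)
P2 → Inner (d²=21671005.00)
P3 → Upper (d²=1628881.00)
P4 → Inner (d²=50667290.00)
P5 → Outer (d²=37087217.00)
P6 → West (d²=61407106.00)
P7 → Upper (d²=71111393.00)
P8 → Lower (d²=74751272.00)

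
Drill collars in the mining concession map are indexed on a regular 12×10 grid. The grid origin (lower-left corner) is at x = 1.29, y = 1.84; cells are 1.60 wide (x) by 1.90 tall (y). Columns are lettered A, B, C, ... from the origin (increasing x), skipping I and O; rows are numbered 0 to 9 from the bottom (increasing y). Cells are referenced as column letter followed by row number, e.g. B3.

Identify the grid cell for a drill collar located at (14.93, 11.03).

Column index: ⌊(14.93 − 1.29) / 1.60⌋ = ⌊8.525⌋ = 8 → column J
Row offset from origin: ⌊(11.03 − 1.84) / 1.90⌋ = ⌊4.837⌋ = 4 → row 4

J4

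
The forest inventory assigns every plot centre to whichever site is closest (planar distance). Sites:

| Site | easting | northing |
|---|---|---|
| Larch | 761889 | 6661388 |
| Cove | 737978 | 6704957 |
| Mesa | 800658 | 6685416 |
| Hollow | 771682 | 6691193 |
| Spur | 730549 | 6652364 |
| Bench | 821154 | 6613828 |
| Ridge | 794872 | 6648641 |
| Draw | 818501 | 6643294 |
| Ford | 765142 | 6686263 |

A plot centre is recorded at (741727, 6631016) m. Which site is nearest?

Spur

Squared distances to each site:
Larch: 1328964628.000; Cove: 5481326482.000; Mesa: 6432222761.000; Hollow: 4518573354.000; Spur: 580684788.000; Bench: 6604075673.000; Ridge: 3135031650.000; Draw: 6044996360.000; Ford: 3600493234.000.
Minimum at Spur.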